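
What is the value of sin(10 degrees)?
sin(10 degrees) = 0.1736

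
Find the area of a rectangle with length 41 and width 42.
Area = length * width
Area = 41 * 42
Area = 1722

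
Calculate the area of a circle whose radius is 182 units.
Area = pi * r²
Area = pi * 182²
Area = pi * 33124
Area = 104062.12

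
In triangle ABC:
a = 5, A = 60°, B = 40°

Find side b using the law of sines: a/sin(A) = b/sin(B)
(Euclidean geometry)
b = a·sin(B)/sin(A) = 5·sin(40°)/sin(60°)
b = 5·0.642788/0.866025 = 3.711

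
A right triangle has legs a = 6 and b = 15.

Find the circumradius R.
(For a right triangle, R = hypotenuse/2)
Hypotenuse c = √(6² + 15²) = √261 = 16.1555
R = c/2 = 8.078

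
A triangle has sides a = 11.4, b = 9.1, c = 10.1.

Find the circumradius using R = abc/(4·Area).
s = (a+b+c)/2 = 15.3
Area = √(s(s-a)(s-b)(s-c)) = √(15.3·3.9·6.2·5.2) = 43.8607
R = abc/(4·Area) = (11.4·9.1·10.1)/(4·43.8607) = 1047.774/175.4428 = 5.972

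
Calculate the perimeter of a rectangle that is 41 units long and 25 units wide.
Perimeter = 2 * (length + width)
Perimeter = 2 * (41 + 25)
Perimeter = 2 * 66
Perimeter = 132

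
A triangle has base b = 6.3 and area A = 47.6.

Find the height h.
A = ½bh  →  h = 2A/b
h = 2·47.6/6.3 = 15.11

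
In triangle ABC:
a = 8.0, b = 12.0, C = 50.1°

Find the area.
Using A = ½ab·sin(C):
A = ½·8.0·12.0·sin(50.1°) = ½·96·0.767165 = 36.82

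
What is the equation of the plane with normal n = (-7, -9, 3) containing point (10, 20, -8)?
d = n·P = (-7)(10) + (-9)(20) + (3)(-8) = -274
Plane: -7x - 9y + 3z = -274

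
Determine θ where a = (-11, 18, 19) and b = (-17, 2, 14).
a·b = 489, |a|² = 806, |b|² = 489
cos θ = 489/√394134 ≈ 0.7789
θ ≈ 38.84°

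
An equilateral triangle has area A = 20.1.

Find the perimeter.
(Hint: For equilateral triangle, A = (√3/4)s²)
A = (√3/4)s²  →  s² = 4A/√3 = 4·20.1/√3 = 46.419
s = 6.81315
Perimeter = 3s = 20.44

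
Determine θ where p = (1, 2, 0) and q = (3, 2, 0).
p·q = 7, |p|² = 5, |q|² = 13
cos θ = 7/√65 ≈ 0.8682
θ ≈ 29.74°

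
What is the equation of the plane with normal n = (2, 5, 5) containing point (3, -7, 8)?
d = n·P = (2)(3) + (5)(-7) + (5)(8) = 11
Plane: 2x + 5y + 5z = 11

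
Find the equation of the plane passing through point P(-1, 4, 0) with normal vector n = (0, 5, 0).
d = n·P = (0)(-1) + (5)(4) + (0)(0) = 20
Plane: 5y = 20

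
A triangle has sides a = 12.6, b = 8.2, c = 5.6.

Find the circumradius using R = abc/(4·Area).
s = (a+b+c)/2 = 13.2
Area = √(s(s-a)(s-b)(s-c)) = √(13.2·0.6·5·7.6) = 17.3482
R = abc/(4·Area) = (12.6·8.2·5.6)/(4·17.3482) = 578.592/69.3928 = 8.338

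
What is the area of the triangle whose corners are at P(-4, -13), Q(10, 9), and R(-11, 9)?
Using the coordinate formula: Area = (1/2)|x₁(y₂-y₃) + x₂(y₃-y₁) + x₃(y₁-y₂)|
Area = (1/2)|(-4)(9-9) + 10(9-(-13)) + (-11)((-13)-9)|
Area = (1/2)|(-4)*0 + 10*22 + (-11)*(-22)|
Area = (1/2)|0 + 220 + 242|
Area = (1/2)*462 = 231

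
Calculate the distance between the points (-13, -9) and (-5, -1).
Using the distance formula: d = sqrt((x₂-x₁)² + (y₂-y₁)²)
dx = (-5) - (-13) = 8
dy = (-1) - (-9) = 8
d = sqrt(8² + 8²) = sqrt(64 + 64) = sqrt(128) = 11.31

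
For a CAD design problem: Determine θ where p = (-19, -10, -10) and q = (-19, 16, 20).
p·q = 1, |p|² = 561, |q|² = 1017
cos θ = 1/√570537 ≈ 0.001324
θ ≈ 89.92°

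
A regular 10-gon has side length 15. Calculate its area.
For a regular 10-gon with side length s = 15:
Apothem a = s / (2*tan(pi/10)) = 15 / (2*tan(pi/10)) ≈ 23.08263
Perimeter P = 10 * 15 = 150
Area = (1/2) * P * a = (1/2) * 150 * 23.08263 = 1731.20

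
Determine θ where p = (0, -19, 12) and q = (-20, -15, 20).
p·q = 525, |p|² = 505, |q|² = 1025
cos θ = 525/√517625 ≈ 0.7297
θ ≈ 43.14°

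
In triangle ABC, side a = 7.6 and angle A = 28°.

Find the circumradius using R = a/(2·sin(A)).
R = a/(2·sin(A)) = 7.6/(2·sin(28°))
R = 7.6/(2·0.469472) = 7.6/0.938943 = 8.094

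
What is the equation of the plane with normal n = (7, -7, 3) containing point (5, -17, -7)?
d = n·P = (7)(5) + (-7)(-17) + (3)(-7) = 133
Plane: 7x - 7y + 3z = 133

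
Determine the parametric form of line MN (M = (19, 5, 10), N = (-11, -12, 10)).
Direction vector d = N - M = (-30, -17, 0)
x = 19 - 30t, y = 5 - 17t, z = 10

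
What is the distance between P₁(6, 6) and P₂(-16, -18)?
Using the distance formula: d = sqrt((x₂-x₁)² + (y₂-y₁)²)
dx = (-16) - 6 = -22
dy = (-18) - 6 = -24
d = sqrt((-22)² + (-24)²) = sqrt(484 + 576) = sqrt(1060) = 32.56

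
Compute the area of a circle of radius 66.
Area = pi * r²
Area = pi * 66²
Area = pi * 4356
Area = 13684.78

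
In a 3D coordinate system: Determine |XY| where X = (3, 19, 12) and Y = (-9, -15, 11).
d = √[(-12)² + (-34)² + (-1)²] = √1301 = 36.07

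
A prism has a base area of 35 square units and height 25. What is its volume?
Volume = base area * height
Volume = 35 * 25
Volume = 875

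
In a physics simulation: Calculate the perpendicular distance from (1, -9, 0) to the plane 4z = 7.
d = |0(1) + 0(-9) + 4(0) - (7)| / √(0² + 0² + 4²) = 7/√16 = 1.75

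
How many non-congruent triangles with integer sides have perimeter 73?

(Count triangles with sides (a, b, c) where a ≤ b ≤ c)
With a ≤ b ≤ c and a + b + c = 73, the triangle inequality a + b > c gives c < 73/2, so c ≤ 36.
Iterate a from 1 to ⌊p/3⌋ = 24; for each a, b ranges from a to ⌊(p−a)/2⌋ with c = p − a − b, keeping only c ≥ b.
Triples: (1, 36, 36), (2, 35, 36), (3, 34, 36), …
Count = 120 triangles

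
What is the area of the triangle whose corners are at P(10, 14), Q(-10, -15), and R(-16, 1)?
Using the coordinate formula: Area = (1/2)|x₁(y₂-y₃) + x₂(y₃-y₁) + x₃(y₁-y₂)|
Area = (1/2)|10((-15)-1) + (-10)(1-14) + (-16)(14-(-15))|
Area = (1/2)|10*(-16) + (-10)*(-13) + (-16)*29|
Area = (1/2)|(-160) + 130 + (-464)|
Area = (1/2)*494 = 247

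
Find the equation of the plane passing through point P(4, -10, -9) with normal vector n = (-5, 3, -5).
d = n·P = (-5)(4) + (3)(-10) + (-5)(-9) = -5
Plane: -5x + 3y - 5z = -5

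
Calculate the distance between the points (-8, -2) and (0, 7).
Using the distance formula: d = sqrt((x₂-x₁)² + (y₂-y₁)²)
dx = 0 - (-8) = 8
dy = 7 - (-2) = 9
d = sqrt(8² + 9²) = sqrt(64 + 81) = sqrt(145) = 12.04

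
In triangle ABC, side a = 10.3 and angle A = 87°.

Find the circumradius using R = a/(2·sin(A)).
R = a/(2·sin(A)) = 10.3/(2·sin(87°))
R = 10.3/(2·0.998630) = 10.3/1.997259 = 5.157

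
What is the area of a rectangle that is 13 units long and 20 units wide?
Area = length * width
Area = 13 * 20
Area = 260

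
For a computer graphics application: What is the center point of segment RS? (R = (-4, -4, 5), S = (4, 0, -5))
Midpoint = ((-4+4)/2, (-4+0)/2, (5-5)/2) = (0, -2, 0)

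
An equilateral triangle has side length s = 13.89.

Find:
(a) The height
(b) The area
(a) Height h = s·√3/2 = 13.89·√3/2 = 12.03
(b) Area = (√3/4)·s² = (√3/4)·13.89² = (√3/4)·192.932 = 83.54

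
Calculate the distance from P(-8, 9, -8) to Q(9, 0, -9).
d = √[(17)² + (-9)² + (-1)²] = √371 = 19.26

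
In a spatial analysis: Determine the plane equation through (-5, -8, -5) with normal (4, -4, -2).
d = n·P = (4)(-5) + (-4)(-8) + (-2)(-5) = 22
Plane: 4x - 4y - 2z = 22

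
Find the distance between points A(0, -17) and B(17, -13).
Using the distance formula: d = sqrt((x₂-x₁)² + (y₂-y₁)²)
dx = 17 - 0 = 17
dy = (-13) - (-17) = 4
d = sqrt(17² + 4²) = sqrt(289 + 16) = sqrt(305) = 17.46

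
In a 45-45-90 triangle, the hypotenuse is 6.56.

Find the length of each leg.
In a 45-45-90 triangle, hypotenuse = leg·√2  →  leg = hypotenuse/√2
leg = 6.56/√2 = 4.639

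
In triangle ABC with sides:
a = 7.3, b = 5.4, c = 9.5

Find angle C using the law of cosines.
cos(C) = (a² + b² - c²)/(2ab)
cos(C) = (7.3² + 5.4² - 9.5²)/(2·7.3·5.4) = -7.8/78.84 = -0.098935
C = arccos(-0.098935) = 95.68°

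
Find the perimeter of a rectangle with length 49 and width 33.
Perimeter = 2 * (length + width)
Perimeter = 2 * (49 + 33)
Perimeter = 2 * 82
Perimeter = 164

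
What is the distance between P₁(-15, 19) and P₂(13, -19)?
Using the distance formula: d = sqrt((x₂-x₁)² + (y₂-y₁)²)
dx = 13 - (-15) = 28
dy = (-19) - 19 = -38
d = sqrt(28² + (-38)²) = sqrt(784 + 1444) = sqrt(2228) = 47.20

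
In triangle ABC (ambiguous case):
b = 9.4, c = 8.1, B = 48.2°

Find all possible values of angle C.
sin(C)/c = sin(B)/b  →  sin(C) = c·sin(B)/b = 8.1·sin(48.2°)/9.4 = 0.642378
C₁ = arcsin(0.642378) = 39.97°,  C₂ = 180° - C₁ = 140.03°
Check C₂: A = 180° - 48.2° - 140.03° = -8.23° ≤ 0, rejected
C = 39.97° (one solution)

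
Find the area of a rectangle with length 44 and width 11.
Area = length * width
Area = 44 * 11
Area = 484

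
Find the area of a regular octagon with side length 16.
For a regular 8-gon with side length s = 16:
Apothem a = s / (2*tan(pi/8)) = 16 / (2*tan(pi/8)) ≈ 19.3137
Perimeter P = 8 * 16 = 128
Area = (1/2) * P * a = (1/2) * 128 * 19.3137 = 1236.08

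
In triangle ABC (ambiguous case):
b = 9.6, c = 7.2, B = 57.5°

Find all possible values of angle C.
sin(C)/c = sin(B)/b  →  sin(C) = c·sin(B)/b = 7.2·sin(57.5°)/9.6 = 0.632544
C₁ = arcsin(0.632544) = 39.24°,  C₂ = 180° - C₁ = 140.76°
Check C₂: A = 180° - 57.5° - 140.76° = -18.26° ≤ 0, rejected
C = 39.24° (one solution)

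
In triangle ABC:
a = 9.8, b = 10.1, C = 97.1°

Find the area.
Using A = ½ab·sin(C):
A = ½·9.8·10.1·sin(97.1°) = ½·98.98·0.992332 = 49.11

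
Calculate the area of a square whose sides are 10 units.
Area = s²
Area = 10²
Area = 100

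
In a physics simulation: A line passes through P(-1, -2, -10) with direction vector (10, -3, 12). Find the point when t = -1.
P(-1) = (-1 + 10(-1), -2 + (-3)(-1), -10 + 12(-1)) = (-11, 1, -22)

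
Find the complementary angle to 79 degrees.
Complementary angles sum to 90 degrees.
Other angle = 90 - 79
Other angle = 11 degrees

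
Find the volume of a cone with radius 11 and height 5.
Volume = (1/3) * pi * r² * h
Volume = (1/3) * pi * 11² * 5
Volume = (1/3) * pi * 121 * 5
Volume = (1/3) * pi * 605
Volume = 633.55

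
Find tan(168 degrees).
tan(168 degrees) = -0.2126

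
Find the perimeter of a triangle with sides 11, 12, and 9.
Perimeter = sum of all sides
Perimeter = 11 + 12 + 9
Perimeter = 32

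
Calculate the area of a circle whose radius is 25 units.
Area = pi * r²
Area = pi * 25²
Area = pi * 625
Area = 1963.50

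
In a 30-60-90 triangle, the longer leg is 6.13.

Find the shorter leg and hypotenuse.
In a 30-60-90 triangle, sides are in ratio 1 : √3 : 2.
Long leg = short leg·√3  →  short leg = 6.13/√3 = 3.539
Hypotenuse = 2·(short leg) = 2·6.13/√3 = 7.078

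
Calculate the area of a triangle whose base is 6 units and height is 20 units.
Area = (1/2) * base * height
Area = (1/2) * 6 * 20
Area = 60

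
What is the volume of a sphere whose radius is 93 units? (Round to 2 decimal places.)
Volume = (4/3) * pi * r³
Volume = (4/3) * pi * 93³
Volume = (4/3) * pi * 804357
Volume = 3369282.72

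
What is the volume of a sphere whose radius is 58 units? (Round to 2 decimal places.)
Volume = (4/3) * pi * r³
Volume = (4/3) * pi * 58³
Volume = (4/3) * pi * 195112
Volume = 817283.23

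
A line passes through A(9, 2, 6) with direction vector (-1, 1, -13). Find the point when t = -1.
P(-1) = (9 + (-1)(-1), 2 + 1(-1), 6 + (-13)(-1)) = (10, 1, 19)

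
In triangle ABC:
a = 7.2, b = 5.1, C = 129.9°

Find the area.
Using A = ½ab·sin(C):
A = ½·7.2·5.1·sin(129.9°) = ½·36.72·0.767165 = 14.09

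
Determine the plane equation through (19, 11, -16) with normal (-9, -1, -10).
d = n·P = (-9)(19) + (-1)(11) + (-10)(-16) = -22
Plane: -9x - y - 10z = -22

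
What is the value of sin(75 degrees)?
sin(75 degrees) = 0.9659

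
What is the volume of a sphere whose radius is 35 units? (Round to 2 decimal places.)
Volume = (4/3) * pi * r³
Volume = (4/3) * pi * 35³
Volume = (4/3) * pi * 42875
Volume = 179594.38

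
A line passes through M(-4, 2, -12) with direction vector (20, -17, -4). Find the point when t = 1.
P(1) = (-4 + 20(1), 2 + (-17)(1), -12 + (-4)(1)) = (16, -15, -16)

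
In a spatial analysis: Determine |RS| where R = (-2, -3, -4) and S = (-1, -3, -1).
d = √[(1)² + (0)² + (3)²] = √10 = 3.162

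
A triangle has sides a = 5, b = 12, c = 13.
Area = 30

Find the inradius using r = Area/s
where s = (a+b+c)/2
s = (5+12+13)/2 = 15
r = Area/s = 30/15 = 2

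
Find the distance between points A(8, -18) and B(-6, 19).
Using the distance formula: d = sqrt((x₂-x₁)² + (y₂-y₁)²)
dx = (-6) - 8 = -14
dy = 19 - (-18) = 37
d = sqrt((-14)² + 37²) = sqrt(196 + 1369) = sqrt(1565) = 39.56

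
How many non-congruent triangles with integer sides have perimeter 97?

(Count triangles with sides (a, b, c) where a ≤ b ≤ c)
With a ≤ b ≤ c and a + b + c = 97, the triangle inequality a + b > c gives c < 97/2, so c ≤ 48.
Iterate a from 1 to ⌊p/3⌋ = 32; for each a, b ranges from a to ⌊(p−a)/2⌋ with c = p − a − b, keeping only c ≥ b.
Triples: (1, 48, 48), (2, 47, 48), (3, 46, 48), …
Count = 208 triangles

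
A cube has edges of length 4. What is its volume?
Volume = s³
Volume = 4³
Volume = 64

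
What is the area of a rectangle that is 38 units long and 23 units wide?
Area = length * width
Area = 38 * 23
Area = 874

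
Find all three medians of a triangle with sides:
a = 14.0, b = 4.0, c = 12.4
Using m_x = ½√(2y² + 2z² - x²):
m_a = ½√(2·4.0² + 2·12.4² - 14.0²) = ½√143.52 = 5.99
m_b = ½√(2·14.0² + 2·12.4² - 4.0²) = ½√683.52 = 13.07
m_c = ½√(2·14.0² + 2·4.0² - 12.4²) = ½√270.24 = 8.219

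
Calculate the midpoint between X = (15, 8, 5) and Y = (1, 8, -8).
Midpoint = ((15+1)/2, (8+8)/2, (5-8)/2) = (8, 8, -1.5)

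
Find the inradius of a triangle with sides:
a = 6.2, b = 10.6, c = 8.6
s = (a+b+c)/2 = (6.2+10.6+8.6)/2 = 12.7
Area = √(s(s-a)(s-b)(s-c)) = √(12.7·6.5·2.1·4.1) = 26.66
r = Area/s = 26.66/12.7 = 2.099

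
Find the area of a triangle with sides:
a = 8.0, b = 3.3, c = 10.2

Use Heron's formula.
s = (a+b+c)/2 = (8.0+3.3+10.2)/2 = 10.75
A = √(s(s-a)(s-b)(s-c)) = √(10.75·2.75·7.45·0.55)
A = √121.132 = 11.01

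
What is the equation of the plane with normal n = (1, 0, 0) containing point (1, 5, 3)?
d = n·P = (1)(1) + (0)(5) + (0)(3) = 1
Plane: x = 1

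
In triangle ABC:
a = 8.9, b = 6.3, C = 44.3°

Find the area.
Using A = ½ab·sin(C):
A = ½·8.9·6.3·sin(44.3°) = ½·56.07·0.698415 = 19.58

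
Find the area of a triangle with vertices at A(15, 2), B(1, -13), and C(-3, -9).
Using the coordinate formula: Area = (1/2)|x₁(y₂-y₃) + x₂(y₃-y₁) + x₃(y₁-y₂)|
Area = (1/2)|15((-13)-(-9)) + 1((-9)-2) + (-3)(2-(-13))|
Area = (1/2)|15*(-4) + 1*(-11) + (-3)*15|
Area = (1/2)|(-60) + (-11) + (-45)|
Area = (1/2)*116 = 58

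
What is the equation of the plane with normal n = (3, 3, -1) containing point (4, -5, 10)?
d = n·P = (3)(4) + (3)(-5) + (-1)(10) = -13
Plane: 3x + 3y - z = -13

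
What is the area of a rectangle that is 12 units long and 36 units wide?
Area = length * width
Area = 12 * 36
Area = 432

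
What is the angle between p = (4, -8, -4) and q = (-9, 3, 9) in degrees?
p·q = -96, |p|² = 96, |q|² = 171
cos θ = -96/√16416 ≈ -0.7493
θ ≈ 138.5°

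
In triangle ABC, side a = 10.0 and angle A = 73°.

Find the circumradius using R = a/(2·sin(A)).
R = a/(2·sin(A)) = 10.0/(2·sin(73°))
R = 10.0/(2·0.956305) = 10.0/1.912610 = 5.228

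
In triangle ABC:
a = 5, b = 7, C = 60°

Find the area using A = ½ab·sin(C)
A = ½·5·7·sin(60°) = ½·35·0.866025 = 15.16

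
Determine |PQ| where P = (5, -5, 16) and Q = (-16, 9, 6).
d = √[(-21)² + (14)² + (-10)²] = √737 = 27.15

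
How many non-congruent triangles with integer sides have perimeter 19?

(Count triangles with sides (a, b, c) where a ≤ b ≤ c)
With a ≤ b ≤ c and a + b + c = 19, the triangle inequality a + b > c gives c < 19/2, so c ≤ 9.
Iterate a from 1 to ⌊p/3⌋ = 6; for each a, b ranges from a to ⌊(p−a)/2⌋ with c = p − a − b, keeping only c ≥ b.
Triples: (1, 9, 9), (2, 8, 9), (3, 7, 9), …
Count = 10 triangles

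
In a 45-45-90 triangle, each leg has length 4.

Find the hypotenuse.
Hypotenuse = 4√2 = 5.657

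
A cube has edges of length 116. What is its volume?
Volume = s³
Volume = 116³
Volume = 1560896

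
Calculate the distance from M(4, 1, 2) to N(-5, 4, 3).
d = √[(-9)² + (3)² + (1)²] = √91 = 9.539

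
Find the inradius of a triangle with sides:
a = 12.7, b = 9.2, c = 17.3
s = (a+b+c)/2 = (12.7+9.2+17.3)/2 = 19.6
Area = √(s(s-a)(s-b)(s-c)) = √(19.6·6.9·10.4·2.3) = 56.8765
r = Area/s = 56.8765/19.6 = 2.902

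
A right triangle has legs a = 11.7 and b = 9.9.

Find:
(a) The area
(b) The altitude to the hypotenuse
(a) Area = ½ab = ½·11.7·9.9 = 57.915
(b) Hypotenuse c = √(11.7² + 9.9²) = √234.9 = 15.3264
    Area = ½·c·h_c  →  h_c = 2·Area/c = 2·57.915/15.3264 = 7.558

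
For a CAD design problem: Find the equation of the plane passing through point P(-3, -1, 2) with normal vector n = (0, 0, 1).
d = n·P = (0)(-3) + (0)(-1) + (1)(2) = 2
Plane: z = 2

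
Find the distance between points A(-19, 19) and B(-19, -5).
Using the distance formula: d = sqrt((x₂-x₁)² + (y₂-y₁)²)
dx = (-19) - (-19) = 0
dy = (-5) - 19 = -24
d = sqrt(0² + (-24)²) = sqrt(0 + 576) = sqrt(576) = 24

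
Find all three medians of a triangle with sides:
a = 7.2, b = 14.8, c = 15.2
Using m_x = ½√(2y² + 2z² - x²):
m_a = ½√(2·14.8² + 2·15.2² - 7.2²) = ½√848.32 = 14.56
m_b = ½√(2·7.2² + 2·15.2² - 14.8²) = ½√346.72 = 9.31
m_c = ½√(2·7.2² + 2·14.8² - 15.2²) = ½√310.72 = 8.814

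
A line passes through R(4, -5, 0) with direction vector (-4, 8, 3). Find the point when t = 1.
P(1) = (4 + (-4)(1), -5 + 8(1), 0 + 3(1)) = (0, 3, 3)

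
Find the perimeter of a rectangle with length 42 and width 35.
Perimeter = 2 * (length + width)
Perimeter = 2 * (42 + 35)
Perimeter = 2 * 77
Perimeter = 154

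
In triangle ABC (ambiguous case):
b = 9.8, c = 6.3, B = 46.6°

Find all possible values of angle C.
sin(C)/c = sin(B)/b  →  sin(C) = c·sin(B)/b = 6.3·sin(46.6°)/9.8 = 0.467084
C₁ = arcsin(0.467084) = 27.85°,  C₂ = 180° - C₁ = 152.15°
Check C₂: A = 180° - 46.6° - 152.15° = -18.75° ≤ 0, rejected
C = 27.85° (one solution)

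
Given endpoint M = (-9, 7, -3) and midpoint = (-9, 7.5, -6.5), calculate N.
N = (2×(-9) - (-9), 2×7.5 - 7, 2×(-6.5) - (-3)) = (-9, 8, -10)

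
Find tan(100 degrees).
tan(100 degrees) = -5.6713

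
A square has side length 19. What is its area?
Area = s²
Area = 19²
Area = 361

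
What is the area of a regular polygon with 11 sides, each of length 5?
For a regular 11-gon with side length s = 5:
Apothem a = s / (2*tan(pi/11)) = 5 / (2*tan(pi/11)) ≈ 8.5142
Perimeter P = 11 * 5 = 55
Area = (1/2) * P * a = (1/2) * 55 * 8.5142 = 234.14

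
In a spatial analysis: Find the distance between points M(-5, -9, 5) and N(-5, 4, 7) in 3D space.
d = √[(0)² + (13)² + (2)²] = √173 = 13.15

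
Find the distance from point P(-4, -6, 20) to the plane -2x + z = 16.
d = |(-2)(-4) + 0(-6) + 1(20) - (16)| / √((-2)² + 0² + 1²) = 12/√5 = 5.367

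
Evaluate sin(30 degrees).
sin(30 degrees) = 1/2
Decimal approximation: 0.5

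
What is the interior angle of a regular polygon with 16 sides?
Interior angle of a regular n-gon = (n-2)*180/n
Interior angle = (16-2)*180/16
Interior angle = 14*180/16
Interior angle = 2520/16
Interior angle = 157.50 degrees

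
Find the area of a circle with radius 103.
Area = pi * r²
Area = pi * 103²
Area = pi * 10609
Area = 33329.16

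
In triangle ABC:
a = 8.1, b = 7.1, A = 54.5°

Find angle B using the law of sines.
sin(B)/b = sin(A)/a
sin(B) = b·sin(A)/a = 7.1·sin(54.5°)/8.1 = 0.713607
B = arcsin(0.713607) = 45.53°  (b ≤ a, so B ≤ A and the acute solution is unique)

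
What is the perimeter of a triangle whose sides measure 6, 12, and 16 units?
Perimeter = sum of all sides
Perimeter = 6 + 12 + 16
Perimeter = 34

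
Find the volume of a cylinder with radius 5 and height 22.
Volume = pi * r² * h
Volume = pi * 5² * 22
Volume = pi * 25 * 22
Volume = pi * 550
Volume = 1727.88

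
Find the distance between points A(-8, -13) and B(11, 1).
Using the distance formula: d = sqrt((x₂-x₁)² + (y₂-y₁)²)
dx = 11 - (-8) = 19
dy = 1 - (-13) = 14
d = sqrt(19² + 14²) = sqrt(361 + 196) = sqrt(557) = 23.60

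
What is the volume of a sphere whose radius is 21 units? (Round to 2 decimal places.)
Volume = (4/3) * pi * r³
Volume = (4/3) * pi * 21³
Volume = (4/3) * pi * 9261
Volume = 38792.39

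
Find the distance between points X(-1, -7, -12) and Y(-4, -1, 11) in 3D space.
d = √[(-3)² + (6)² + (23)²] = √574 = 23.96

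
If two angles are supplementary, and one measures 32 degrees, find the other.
Supplementary angles sum to 180 degrees.
Other angle = 180 - 32
Other angle = 148 degrees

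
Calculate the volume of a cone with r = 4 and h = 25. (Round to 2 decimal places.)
Volume = (1/3) * pi * r² * h
Volume = (1/3) * pi * 4² * 25
Volume = (1/3) * pi * 16 * 25
Volume = (1/3) * pi * 400
Volume = 418.88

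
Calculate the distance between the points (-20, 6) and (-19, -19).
Using the distance formula: d = sqrt((x₂-x₁)² + (y₂-y₁)²)
dx = (-19) - (-20) = 1
dy = (-19) - 6 = -25
d = sqrt(1² + (-25)²) = sqrt(1 + 625) = sqrt(626) = 25.02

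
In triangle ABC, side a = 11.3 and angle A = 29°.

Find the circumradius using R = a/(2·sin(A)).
R = a/(2·sin(A)) = 11.3/(2·sin(29°))
R = 11.3/(2·0.484810) = 11.3/0.969619 = 11.65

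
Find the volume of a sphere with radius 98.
Volume = (4/3) * pi * r³
Volume = (4/3) * pi * 98³
Volume = (4/3) * pi * 941192
Volume = 3942455.83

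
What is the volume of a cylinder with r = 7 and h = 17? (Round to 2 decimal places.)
Volume = pi * r² * h
Volume = pi * 7² * 17
Volume = pi * 49 * 17
Volume = pi * 833
Volume = 2616.95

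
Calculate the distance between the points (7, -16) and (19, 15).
Using the distance formula: d = sqrt((x₂-x₁)² + (y₂-y₁)²)
dx = 19 - 7 = 12
dy = 15 - (-16) = 31
d = sqrt(12² + 31²) = sqrt(144 + 961) = sqrt(1105) = 33.24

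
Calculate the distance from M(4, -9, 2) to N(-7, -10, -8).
d = √[(-11)² + (-1)² + (-10)²] = √222 = 14.9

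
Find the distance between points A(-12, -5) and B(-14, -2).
Using the distance formula: d = sqrt((x₂-x₁)² + (y₂-y₁)²)
dx = (-14) - (-12) = -2
dy = (-2) - (-5) = 3
d = sqrt((-2)² + 3²) = sqrt(4 + 9) = sqrt(13) = 3.61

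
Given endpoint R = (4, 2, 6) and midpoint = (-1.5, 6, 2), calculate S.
S = (2×(-1.5) - 4, 2×6 - 2, 2×2 - 6) = (-7, 10, -2)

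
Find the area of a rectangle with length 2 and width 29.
Area = length * width
Area = 2 * 29
Area = 58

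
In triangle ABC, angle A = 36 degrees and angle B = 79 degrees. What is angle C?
Sum of angles in a triangle = 180 degrees
Third angle = 180 - 36 - 79
Third angle = 65 degrees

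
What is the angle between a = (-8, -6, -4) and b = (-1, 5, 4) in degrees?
a·b = -38, |a|² = 116, |b|² = 42
cos θ = -38/√4872 ≈ -0.5444
θ ≈ 123.0°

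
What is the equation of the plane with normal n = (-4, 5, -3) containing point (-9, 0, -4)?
d = n·P = (-4)(-9) + (5)(0) + (-3)(-4) = 48
Plane: -4x + 5y - 3z = 48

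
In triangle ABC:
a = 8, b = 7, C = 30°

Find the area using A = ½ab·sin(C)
A = ½·8·7·sin(30°) = ½·56·0.500000 = 14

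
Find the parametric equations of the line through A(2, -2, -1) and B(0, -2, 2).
Direction vector d = B - A = (-2, 0, 3)
x = 2 - 2t, y = -2, z = -1 + 3t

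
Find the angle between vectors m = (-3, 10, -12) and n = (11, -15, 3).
m·n = -219, |m|² = 253, |n|² = 355
cos θ = -219/√89815 ≈ -0.7308
θ ≈ 136.9°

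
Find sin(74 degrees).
sin(74 degrees) = 0.9613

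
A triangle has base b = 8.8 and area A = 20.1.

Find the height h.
A = ½bh  →  h = 2A/b
h = 2·20.1/8.8 = 4.568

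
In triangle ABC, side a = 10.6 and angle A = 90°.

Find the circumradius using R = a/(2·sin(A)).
R = a/(2·sin(A)) = 10.6/(2·sin(90°))
R = 10.6/(2·1.000000) = 10.6/2.000000 = 5.3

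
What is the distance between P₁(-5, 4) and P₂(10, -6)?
Using the distance formula: d = sqrt((x₂-x₁)² + (y₂-y₁)²)
dx = 10 - (-5) = 15
dy = (-6) - 4 = -10
d = sqrt(15² + (-10)²) = sqrt(225 + 100) = sqrt(325) = 18.03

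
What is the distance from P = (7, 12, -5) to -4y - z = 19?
d = |0(7) + (-4)(12) + (-1)(-5) - (19)| / √(0² + (-4)² + (-1)²) = 62/√17 = 15.04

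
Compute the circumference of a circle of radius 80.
Circumference = 2 * pi * r
Circumference = 2 * pi * 80
Circumference = 502.65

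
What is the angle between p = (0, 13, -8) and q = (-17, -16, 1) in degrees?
p·q = -216, |p|² = 233, |q|² = 546
cos θ = -216/√127218 ≈ -0.6056
θ ≈ 127.3°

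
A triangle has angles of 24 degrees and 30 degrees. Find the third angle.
Sum of angles in a triangle = 180 degrees
Third angle = 180 - 24 - 30
Third angle = 126 degrees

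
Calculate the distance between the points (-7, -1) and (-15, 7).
Using the distance formula: d = sqrt((x₂-x₁)² + (y₂-y₁)²)
dx = (-15) - (-7) = -8
dy = 7 - (-1) = 8
d = sqrt((-8)² + 8²) = sqrt(64 + 64) = sqrt(128) = 11.31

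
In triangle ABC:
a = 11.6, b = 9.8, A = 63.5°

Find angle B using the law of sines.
sin(B)/b = sin(A)/a
sin(B) = b·sin(A)/a = 9.8·sin(63.5°)/11.6 = 0.756065
B = arcsin(0.756065) = 49.12°  (b ≤ a, so B ≤ A and the acute solution is unique)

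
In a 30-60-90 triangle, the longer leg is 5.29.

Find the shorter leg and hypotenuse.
In a 30-60-90 triangle, sides are in ratio 1 : √3 : 2.
Long leg = short leg·√3  →  short leg = 5.29/√3 = 3.054
Hypotenuse = 2·(short leg) = 2·5.29/√3 = 6.108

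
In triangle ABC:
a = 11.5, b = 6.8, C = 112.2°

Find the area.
Using A = ½ab·sin(C):
A = ½·11.5·6.8·sin(112.2°) = ½·78.2·0.925871 = 36.2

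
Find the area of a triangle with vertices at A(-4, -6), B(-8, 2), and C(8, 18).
Using the coordinate formula: Area = (1/2)|x₁(y₂-y₃) + x₂(y₃-y₁) + x₃(y₁-y₂)|
Area = (1/2)|(-4)(2-18) + (-8)(18-(-6)) + 8((-6)-2)|
Area = (1/2)|(-4)*(-16) + (-8)*24 + 8*(-8)|
Area = (1/2)|64 + (-192) + (-64)|
Area = (1/2)*192 = 96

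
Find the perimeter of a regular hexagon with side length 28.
Perimeter = number of sides * side length
Perimeter = 6 * 28
Perimeter = 168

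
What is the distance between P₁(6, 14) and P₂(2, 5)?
Using the distance formula: d = sqrt((x₂-x₁)² + (y₂-y₁)²)
dx = 2 - 6 = -4
dy = 5 - 14 = -9
d = sqrt((-4)² + (-9)²) = sqrt(16 + 81) = sqrt(97) = 9.85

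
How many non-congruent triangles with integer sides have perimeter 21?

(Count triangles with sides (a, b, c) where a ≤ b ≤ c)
With a ≤ b ≤ c and a + b + c = 21, the triangle inequality a + b > c gives c < 21/2, so c ≤ 10.
Iterate a from 1 to ⌊p/3⌋ = 7; for each a, b ranges from a to ⌊(p−a)/2⌋ with c = p − a − b, keeping only c ≥ b.
Triples: (1, 10, 10), (2, 9, 10), (3, 8, 10), …
Count = 12 triangles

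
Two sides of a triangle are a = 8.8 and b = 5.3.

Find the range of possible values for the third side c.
By the triangle inequality: |a - b| < c < a + b
|8.8 - 5.3| < c < 8.8 + 5.3
3.5 < c < 14.1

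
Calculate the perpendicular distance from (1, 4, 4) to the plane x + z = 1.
d = |1(1) + 0(4) + 1(4) - (1)| / √(1² + 0² + 1²) = 4/√2 = 2.828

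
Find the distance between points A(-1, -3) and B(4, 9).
Using the distance formula: d = sqrt((x₂-x₁)² + (y₂-y₁)²)
dx = 4 - (-1) = 5
dy = 9 - (-3) = 12
d = sqrt(5² + 12²) = sqrt(25 + 144) = sqrt(169) = 13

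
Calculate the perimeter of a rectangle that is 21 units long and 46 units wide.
Perimeter = 2 * (length + width)
Perimeter = 2 * (21 + 46)
Perimeter = 2 * 67
Perimeter = 134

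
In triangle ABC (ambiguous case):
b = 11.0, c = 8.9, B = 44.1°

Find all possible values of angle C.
sin(C)/c = sin(B)/b  →  sin(C) = c·sin(B)/b = 8.9·sin(44.1°)/11.0 = 0.563057
C₁ = arcsin(0.563057) = 34.27°,  C₂ = 180° - C₁ = 145.73°
Check C₂: A = 180° - 44.1° - 145.73° = -9.83° ≤ 0, rejected
C = 34.27° (one solution)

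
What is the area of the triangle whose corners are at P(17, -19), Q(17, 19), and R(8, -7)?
Using the coordinate formula: Area = (1/2)|x₁(y₂-y₃) + x₂(y₃-y₁) + x₃(y₁-y₂)|
Area = (1/2)|17(19-(-7)) + 17((-7)-(-19)) + 8((-19)-19)|
Area = (1/2)|17*26 + 17*12 + 8*(-38)|
Area = (1/2)|442 + 204 + (-304)|
Area = (1/2)*342 = 171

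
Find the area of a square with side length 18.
Area = s²
Area = 18²
Area = 324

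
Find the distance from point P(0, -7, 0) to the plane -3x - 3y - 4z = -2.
d = |(-3)(0) + (-3)(-7) + (-4)(0) - (-2)| / √((-3)² + (-3)² + (-4)²) = 23/√34 = 3.944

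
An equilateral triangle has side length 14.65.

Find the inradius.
For an equilateral triangle, r = s/(2√3) where s is the side.
r = 14.65/(2√3) = 14.65/3.464102 = 4.229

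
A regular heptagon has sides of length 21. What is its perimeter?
Perimeter = number of sides * side length
Perimeter = 7 * 21
Perimeter = 147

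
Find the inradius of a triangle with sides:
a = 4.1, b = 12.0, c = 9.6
s = (a+b+c)/2 = (4.1+12.0+9.6)/2 = 12.85
Area = √(s(s-a)(s-b)(s-c)) = √(12.85·8.75·0.85·3.25) = 17.6241
r = Area/s = 17.6241/12.85 = 1.372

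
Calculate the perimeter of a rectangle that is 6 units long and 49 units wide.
Perimeter = 2 * (length + width)
Perimeter = 2 * (6 + 49)
Perimeter = 2 * 55
Perimeter = 110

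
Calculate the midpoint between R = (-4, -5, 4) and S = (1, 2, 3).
Midpoint = ((-4+1)/2, (-5+2)/2, (4+3)/2) = (-1.5, -1.5, 3.5)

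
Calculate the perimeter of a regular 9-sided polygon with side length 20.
Perimeter = number of sides * side length
Perimeter = 9 * 20
Perimeter = 180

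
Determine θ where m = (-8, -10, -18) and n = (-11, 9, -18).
m·n = 322, |m|² = 488, |n|² = 526
cos θ = 322/√256688 ≈ 0.6356
θ ≈ 50.54°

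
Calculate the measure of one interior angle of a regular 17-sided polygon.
Interior angle of a regular n-gon = (n-2)*180/n
Interior angle = (17-2)*180/17
Interior angle = 15*180/17
Interior angle = 2700/17
Interior angle = 158.82 degrees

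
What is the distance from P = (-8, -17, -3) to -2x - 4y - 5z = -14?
d = |(-2)(-8) + (-4)(-17) + (-5)(-3) - (-14)| / √((-2)² + (-4)² + (-5)²) = 113/√45 = 16.85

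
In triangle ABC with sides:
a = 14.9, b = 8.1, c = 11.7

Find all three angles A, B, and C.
By the law of cosines:
cos(A) = (b² + c² - a²)/(2bc) = -0.102933  →  A = 95.91°
cos(B) = (a² + c² - b²)/(2ac) = 0.841192  →  B = 32.73°
cos(C) = (a² + b² - c²)/(2ab) = 0.624451  →  C = 51.36°
Check: A + B + C = 180.0° ✓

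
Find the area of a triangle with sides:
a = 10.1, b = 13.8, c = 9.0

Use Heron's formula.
s = (a+b+c)/2 = (10.1+13.8+9.0)/2 = 16.45
A = √(s(s-a)(s-b)(s-c)) = √(16.45·6.35·2.65·7.45)
A = √2062.25 = 45.41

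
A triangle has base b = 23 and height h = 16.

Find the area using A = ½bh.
A = ½·23·16 = 184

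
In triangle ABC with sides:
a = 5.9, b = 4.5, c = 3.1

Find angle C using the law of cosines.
cos(C) = (a² + b² - c²)/(2ab)
cos(C) = (5.9² + 4.5² - 3.1²)/(2·5.9·4.5) = 45.45/53.1 = 0.855932
C = arccos(0.855932) = 31.14°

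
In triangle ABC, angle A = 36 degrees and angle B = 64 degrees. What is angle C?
Sum of angles in a triangle = 180 degrees
Third angle = 180 - 36 - 64
Third angle = 80 degrees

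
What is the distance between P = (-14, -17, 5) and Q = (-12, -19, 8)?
d = √[(2)² + (-2)² + (3)²] = √17 = 4.123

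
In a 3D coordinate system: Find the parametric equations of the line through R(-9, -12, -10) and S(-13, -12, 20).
Direction vector d = S - R = (-4, 0, 30)
x = -9 - 4t, y = -12, z = -10 + 30t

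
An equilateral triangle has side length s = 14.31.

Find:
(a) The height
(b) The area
(a) Height h = s·√3/2 = 14.31·√3/2 = 12.39
(b) Area = (√3/4)·s² = (√3/4)·14.31² = (√3/4)·204.776 = 88.67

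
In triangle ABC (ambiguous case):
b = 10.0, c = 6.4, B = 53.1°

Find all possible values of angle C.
sin(C)/c = sin(B)/b  →  sin(C) = c·sin(B)/b = 6.4·sin(53.1°)/10.0 = 0.511798
C₁ = arcsin(0.511798) = 30.78°,  C₂ = 180° - C₁ = 149.22°
Check C₂: A = 180° - 53.1° - 149.22° = -22.32° ≤ 0, rejected
C = 30.78° (one solution)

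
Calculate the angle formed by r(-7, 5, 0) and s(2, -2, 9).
r·s = -24, |r|² = 74, |s|² = 89
cos θ = -24/√6586 ≈ -0.2957
θ ≈ 107.2°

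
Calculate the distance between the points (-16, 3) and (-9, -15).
Using the distance formula: d = sqrt((x₂-x₁)² + (y₂-y₁)²)
dx = (-9) - (-16) = 7
dy = (-15) - 3 = -18
d = sqrt(7² + (-18)²) = sqrt(49 + 324) = sqrt(373) = 19.31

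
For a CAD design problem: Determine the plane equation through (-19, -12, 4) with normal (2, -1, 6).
d = n·P = (2)(-19) + (-1)(-12) + (6)(4) = -2
Plane: 2x - y + 6z = -2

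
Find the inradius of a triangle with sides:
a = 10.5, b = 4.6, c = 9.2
s = (a+b+c)/2 = (10.5+4.6+9.2)/2 = 12.15
Area = √(s(s-a)(s-b)(s-c)) = √(12.15·1.65·7.55·2.95) = 21.1307
r = Area/s = 21.1307/12.15 = 1.739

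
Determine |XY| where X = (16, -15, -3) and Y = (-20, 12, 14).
d = √[(-36)² + (27)² + (17)²] = √2314 = 48.1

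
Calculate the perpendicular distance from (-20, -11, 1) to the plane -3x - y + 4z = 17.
d = |(-3)(-20) + (-1)(-11) + 4(1) - (17)| / √((-3)² + (-1)² + 4²) = 58/√26 = 11.37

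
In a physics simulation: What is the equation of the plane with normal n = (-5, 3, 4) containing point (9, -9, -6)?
d = n·P = (-5)(9) + (3)(-9) + (4)(-6) = -96
Plane: -5x + 3y + 4z = -96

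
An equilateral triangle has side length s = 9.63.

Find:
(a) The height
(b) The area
(a) Height h = s·√3/2 = 9.63·√3/2 = 8.34
(b) Area = (√3/4)·s² = (√3/4)·9.63² = (√3/4)·92.7369 = 40.16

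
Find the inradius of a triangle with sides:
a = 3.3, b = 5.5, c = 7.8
s = (a+b+c)/2 = (3.3+5.5+7.8)/2 = 8.3
Area = √(s(s-a)(s-b)(s-c)) = √(8.3·5·2.8·0.5) = 7.62234
r = Area/s = 7.62234/8.3 = 0.9184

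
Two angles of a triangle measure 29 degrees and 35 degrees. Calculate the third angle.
Sum of angles in a triangle = 180 degrees
Third angle = 180 - 29 - 35
Third angle = 116 degrees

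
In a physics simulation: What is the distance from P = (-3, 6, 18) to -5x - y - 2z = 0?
d = |(-5)(-3) + (-1)(6) + (-2)(18) - (0)| / √((-5)² + (-1)² + (-2)²) = 27/√30 = 4.93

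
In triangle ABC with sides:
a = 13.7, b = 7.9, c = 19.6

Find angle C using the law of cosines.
cos(C) = (a² + b² - c²)/(2ab)
cos(C) = (13.7² + 7.9² - 19.6²)/(2·13.7·7.9) = -134.06/216.46 = -0.619329
C = arccos(-0.619329) = 128.3°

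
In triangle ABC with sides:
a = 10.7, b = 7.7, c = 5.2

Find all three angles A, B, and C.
By the law of cosines:
cos(A) = (b² + c² - a²)/(2bc) = -0.351648  →  A = 110.6°
cos(B) = (a² + c² - b²)/(2ac) = 0.739037  →  B = 42.35°
cos(C) = (a² + b² - c²)/(2ab) = 0.890521  →  C = 27.06°
Check: A + B + C = 180.0° ✓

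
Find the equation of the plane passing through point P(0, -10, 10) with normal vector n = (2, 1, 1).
d = n·P = (2)(0) + (1)(-10) + (1)(10) = 0
Plane: 2x + y + z = 0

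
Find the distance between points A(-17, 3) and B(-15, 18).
Using the distance formula: d = sqrt((x₂-x₁)² + (y₂-y₁)²)
dx = (-15) - (-17) = 2
dy = 18 - 3 = 15
d = sqrt(2² + 15²) = sqrt(4 + 225) = sqrt(229) = 15.13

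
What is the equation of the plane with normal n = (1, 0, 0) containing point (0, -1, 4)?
d = n·P = (1)(0) + (0)(-1) + (0)(4) = 0
Plane: x = 0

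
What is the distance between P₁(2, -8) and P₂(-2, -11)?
Using the distance formula: d = sqrt((x₂-x₁)² + (y₂-y₁)²)
dx = (-2) - 2 = -4
dy = (-11) - (-8) = -3
d = sqrt((-4)² + (-3)²) = sqrt(16 + 9) = sqrt(25) = 5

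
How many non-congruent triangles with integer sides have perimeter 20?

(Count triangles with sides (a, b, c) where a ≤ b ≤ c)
With a ≤ b ≤ c and a + b + c = 20, the triangle inequality a + b > c gives c < 20/2, so c ≤ 9.
Iterate a from 1 to ⌊p/3⌋ = 6; for each a, b ranges from a to ⌊(p−a)/2⌋ with c = p − a − b, keeping only c ≥ b.
Triples: (2, 9, 9), (3, 8, 9), (4, 7, 9), …
Count = 8 triangles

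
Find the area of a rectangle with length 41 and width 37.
Area = length * width
Area = 41 * 37
Area = 1517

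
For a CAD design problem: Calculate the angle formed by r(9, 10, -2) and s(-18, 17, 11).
r·s = -14, |r|² = 185, |s|² = 734
cos θ = -14/√135790 ≈ -0.03799
θ ≈ 92.18°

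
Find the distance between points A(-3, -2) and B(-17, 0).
Using the distance formula: d = sqrt((x₂-x₁)² + (y₂-y₁)²)
dx = (-17) - (-3) = -14
dy = 0 - (-2) = 2
d = sqrt((-14)² + 2²) = sqrt(196 + 4) = sqrt(200) = 14.14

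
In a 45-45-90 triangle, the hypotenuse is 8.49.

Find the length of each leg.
In a 45-45-90 triangle, hypotenuse = leg·√2  →  leg = hypotenuse/√2
leg = 8.49/√2 = 6.003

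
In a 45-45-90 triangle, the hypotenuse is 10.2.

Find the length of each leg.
In a 45-45-90 triangle, hypotenuse = leg·√2  →  leg = hypotenuse/√2
leg = 10.2/√2 = 7.212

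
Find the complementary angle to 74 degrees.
Complementary angles sum to 90 degrees.
Other angle = 90 - 74
Other angle = 16 degrees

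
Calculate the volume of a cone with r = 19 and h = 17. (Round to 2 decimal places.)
Volume = (1/3) * pi * r² * h
Volume = (1/3) * pi * 19² * 17
Volume = (1/3) * pi * 361 * 17
Volume = (1/3) * pi * 6137
Volume = 6426.65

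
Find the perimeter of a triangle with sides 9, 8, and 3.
Perimeter = sum of all sides
Perimeter = 9 + 8 + 3
Perimeter = 20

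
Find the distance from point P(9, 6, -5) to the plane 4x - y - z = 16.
d = |4(9) + (-1)(6) + (-1)(-5) - (16)| / √(4² + (-1)² + (-1)²) = 19/√18 = 4.478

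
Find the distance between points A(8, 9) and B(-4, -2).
Using the distance formula: d = sqrt((x₂-x₁)² + (y₂-y₁)²)
dx = (-4) - 8 = -12
dy = (-2) - 9 = -11
d = sqrt((-12)² + (-11)²) = sqrt(144 + 121) = sqrt(265) = 16.28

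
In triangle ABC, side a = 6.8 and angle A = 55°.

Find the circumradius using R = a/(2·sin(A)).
R = a/(2·sin(A)) = 6.8/(2·sin(55°))
R = 6.8/(2·0.819152) = 6.8/1.638304 = 4.151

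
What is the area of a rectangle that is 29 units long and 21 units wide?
Area = length * width
Area = 29 * 21
Area = 609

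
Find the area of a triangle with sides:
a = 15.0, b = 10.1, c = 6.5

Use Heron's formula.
s = (a+b+c)/2 = (15.0+10.1+6.5)/2 = 15.8
A = √(s(s-a)(s-b)(s-c)) = √(15.8·0.8·5.7·9.3)
A = √670.046 = 25.89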